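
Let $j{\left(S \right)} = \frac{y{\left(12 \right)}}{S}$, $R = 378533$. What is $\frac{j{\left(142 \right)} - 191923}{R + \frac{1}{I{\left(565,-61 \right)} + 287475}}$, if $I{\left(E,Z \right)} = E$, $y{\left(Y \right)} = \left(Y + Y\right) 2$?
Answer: $- \frac{3924979652360}{7741317817791} \approx -0.50702$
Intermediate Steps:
$y{\left(Y \right)} = 4 Y$ ($y{\left(Y \right)} = 2 Y 2 = 4 Y$)
$j{\left(S \right)} = \frac{48}{S}$ ($j{\left(S \right)} = \frac{4 \cdot 12}{S} = \frac{48}{S}$)
$\frac{j{\left(142 \right)} - 191923}{R + \frac{1}{I{\left(565,-61 \right)} + 287475}} = \frac{\frac{48}{142} - 191923}{378533 + \frac{1}{565 + 287475}} = \frac{48 \cdot \frac{1}{142} - 191923}{378533 + \frac{1}{288040}} = \frac{\frac{24}{71} - 191923}{378533 + \frac{1}{288040}} = - \frac{13626509}{71 \cdot \frac{109032645321}{288040}} = \left(- \frac{13626509}{71}\right) \frac{288040}{109032645321} = - \frac{3924979652360}{7741317817791}$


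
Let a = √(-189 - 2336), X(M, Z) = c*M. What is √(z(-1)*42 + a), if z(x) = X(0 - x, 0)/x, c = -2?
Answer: √(84 + 5*I*√101) ≈ 9.5363 + 2.6346*I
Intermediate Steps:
X(M, Z) = -2*M
z(x) = 2 (z(x) = (-2*(0 - x))/x = (-(-2)*x)/x = (2*x)/x = 2)
a = 5*I*√101 (a = √(-2525) = 5*I*√101 ≈ 50.249*I)
√(z(-1)*42 + a) = √(2*42 + 5*I*√101) = √(84 + 5*I*√101)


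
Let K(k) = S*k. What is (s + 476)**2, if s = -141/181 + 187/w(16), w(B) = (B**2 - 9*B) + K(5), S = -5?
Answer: 56507574191104/247968009 ≈ 2.2788e+5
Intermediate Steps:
K(k) = -5*k
w(B) = -25 + B**2 - 9*B (w(B) = (B**2 - 9*B) - 5*5 = (B**2 - 9*B) - 25 = -25 + B**2 - 9*B)
s = 21580/15747 (s = -141/181 + 187/(-25 + 16**2 - 9*16) = -141*1/181 + 187/(-25 + 256 - 144) = -141/181 + 187/87 = 21580/15747 ≈ 1.3704)
(s + 476)**2 = (21580/15747 + 476)**2 = (7517152/15747)**2 = 56507574191104/247968009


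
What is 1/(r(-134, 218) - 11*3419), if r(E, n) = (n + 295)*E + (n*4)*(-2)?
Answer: -1/108095 ≈ -9.2511e-6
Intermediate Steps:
r(E, n) = -8*n + E*(295 + n) (r(E, n) = (295 + n)*E + (4*n)*(-2) = E*(295 + n) - 8*n = -8*n + E*(295 + n))
1/(r(-134, 218) - 11*3419) = 1/((-8*218 + 295*(-134) - 134*218) - 11*3419) = 1/((-1744 - 39530 - 29212) - 37609) = 1/(-70486 - 37609) = 1/(-108095) = -1/108095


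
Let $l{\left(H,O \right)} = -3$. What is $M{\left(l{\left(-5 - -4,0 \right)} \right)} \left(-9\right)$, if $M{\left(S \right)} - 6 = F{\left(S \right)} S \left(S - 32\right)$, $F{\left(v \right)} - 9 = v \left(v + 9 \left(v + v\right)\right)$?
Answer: $-170154$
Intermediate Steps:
$F{\left(v \right)} = 9 + 19 v^{2}$ ($F{\left(v \right)} = 9 + v \left(v + 9 \left(v + v\right)\right) = 9 + v \left(v + 9 \cdot 2 v\right) = 9 + v \left(v + 18 v\right) = 9 + v 19 v = 9 + 19 v^{2}$)
$M{\left(S \right)} = 6 + S \left(-32 + S\right) \left(9 + 19 S^{2}\right)$ ($M{\left(S \right)} = 6 + \left(9 + 19 S^{2}\right) S \left(S - 32\right) = 6 + S \left(9 + 19 S^{2}\right) \left(-32 + S\right) = 6 + S \left(-32 + S\right) \left(9 + 19 S^{2}\right)$)
$M{\left(l{\left(-5 - -4,0 \right)} \right)} \left(-9\right) = \left(6 - 608 \left(-3\right)^{3} - -864 + 9 \left(-3\right)^{2} + 19 \left(-3\right)^{4}\right) \left(-9\right) = \left(6 - -16416 + 864 + 9 \cdot 9 + 19 \cdot 81\right) \left(-9\right) = \left(6 + 16416 + 864 + 81 + 1539\right) \left(-9\right) = 18906 \left(-9\right) = -170154$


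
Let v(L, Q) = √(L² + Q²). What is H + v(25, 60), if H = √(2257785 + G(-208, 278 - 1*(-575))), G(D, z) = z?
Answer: 65 + √2258638 ≈ 1567.9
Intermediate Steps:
H = √2258638 (H = √(2257785 + (278 - 1*(-575))) = √(2257785 + (278 + 575)) = √(2257785 + 853) = √2258638 ≈ 1502.9)
H + v(25, 60) = √2258638 + √(25² + 60²) = √2258638 + √(625 + 3600) = √2258638 + √4225 = √2258638 + 65 = 65 + √2258638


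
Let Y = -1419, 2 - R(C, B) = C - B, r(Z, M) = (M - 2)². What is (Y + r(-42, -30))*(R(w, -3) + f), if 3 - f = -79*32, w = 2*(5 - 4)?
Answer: -998560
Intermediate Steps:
r(Z, M) = (-2 + M)²
w = 2 (w = 2*1 = 2)
R(C, B) = 2 + B - C (R(C, B) = 2 - (C - B) = 2 + (B - C) = 2 + B - C)
f = 2531 (f = 3 - (-79)*32 = 3 - 1*(-2528) = 3 + 2528 = 2531)
(Y + r(-42, -30))*(R(w, -3) + f) = (-1419 + (-2 - 30)²)*((2 - 3 - 1*2) + 2531) = (-1419 + (-32)²)*((2 - 3 - 2) + 2531) = (-1419 + 1024)*(-3 + 2531) = -395*2528 = -998560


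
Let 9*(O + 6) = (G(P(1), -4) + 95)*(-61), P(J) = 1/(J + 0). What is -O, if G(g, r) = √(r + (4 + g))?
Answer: 1970/3 ≈ 656.67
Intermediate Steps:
P(J) = 1/J
G(g, r) = √(4 + g + r)
O = -1970/3 (O = -6 + ((√(4 + 1/1 - 4) + 95)*(-61))/9 = -6 + ((√(4 + 1 - 4) + 95)*(-61))/9 = -6 + ((√1 + 95)*(-61))/9 = -6 + ((1 + 95)*(-61))/9 = -6 + (96*(-61))/9 = -6 + (⅑)*(-5856) = -6 - 1952/3 = -1970/3 ≈ -656.67)
-O = -1*(-1970/3) = 1970/3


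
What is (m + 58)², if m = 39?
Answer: 9409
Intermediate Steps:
(m + 58)² = (39 + 58)² = 97² = 9409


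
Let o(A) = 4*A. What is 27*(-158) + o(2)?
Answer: -4258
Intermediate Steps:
27*(-158) + o(2) = 27*(-158) + 4*2 = -4266 + 8 = -4258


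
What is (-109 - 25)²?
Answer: 17956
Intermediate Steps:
(-109 - 25)² = (-134)² = 17956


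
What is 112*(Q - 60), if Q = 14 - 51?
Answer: -10864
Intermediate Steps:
Q = -37
112*(Q - 60) = 112*(-37 - 60) = 112*(-97) = -10864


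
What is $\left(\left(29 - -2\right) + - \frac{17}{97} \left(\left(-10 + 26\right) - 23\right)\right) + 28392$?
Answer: $\frac{2757150}{97} \approx 28424.0$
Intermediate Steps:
$\left(\left(29 - -2\right) + - \frac{17}{97} \left(\left(-10 + 26\right) - 23\right)\right) + 28392 = \left(\left(29 + 2\right) + \left(-17\right) \frac{1}{97} \left(16 - 23\right)\right) + 28392 = \left(31 - - \frac{119}{97}\right) + 28392 = \left(31 + \frac{119}{97}\right) + 28392 = \frac{3126}{97} + 28392 = \frac{2757150}{97}$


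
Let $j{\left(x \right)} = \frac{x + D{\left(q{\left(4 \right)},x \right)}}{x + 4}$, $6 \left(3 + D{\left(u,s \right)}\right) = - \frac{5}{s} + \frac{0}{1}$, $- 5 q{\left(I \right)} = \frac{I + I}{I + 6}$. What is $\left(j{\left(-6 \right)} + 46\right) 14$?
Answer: $\frac{25417}{36} \approx 706.03$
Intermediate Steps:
$q{\left(I \right)} = - \frac{2 I}{5 \left(6 + I\right)}$ ($q{\left(I \right)} = - \frac{\left(I + I\right) \frac{1}{I + 6}}{5} = - \frac{2 I \frac{1}{6 + I}}{5} = - \frac{2 I}{5 \left(6 + I\right)}$)
$D{\left(u,s \right)} = -3 - \frac{5}{6 s}$ ($D{\left(u,s \right)} = -3 + \frac{- \frac{5}{s} + \frac{0}{1}}{6} = -3 + \frac{- \frac{5}{s} + 0 \cdot 1}{6} = -3 + \frac{- \frac{5}{s} + 0}{6} = -3 + \frac{\left(-5\right) \frac{1}{s}}{6} = -3 - \frac{5}{6 s}$)
$j{\left(x \right)} = \frac{-3 + x - \frac{5}{6 x}}{4 + x}$ ($j{\left(x \right)} = \frac{x - \left(3 + \frac{5}{6 x}\right)}{x + 4} = \frac{-3 + x - \frac{5}{6 x}}{4 + x}$)
$\left(j{\left(-6 \right)} + 46\right) 14 = \left(\frac{- \frac{5}{6} - - 6 \left(3 - -6\right)}{\left(-6\right) \left(4 - 6\right)} + 46\right) 14 = \left(- \frac{- \frac{5}{6} - - 6 \left(3 + 6\right)}{6 \left(-2\right)} + 46\right) 14 = \left(\left(- \frac{1}{6}\right) \left(- \frac{1}{2}\right) \left(- \frac{5}{6} - \left(-6\right) 9\right) + 46\right) 14 = \left(\left(- \frac{1}{6}\right) \left(- \frac{1}{2}\right) \left(- \frac{5}{6} + 54\right) + 46\right) 14 = \left(\left(- \frac{1}{6}\right) \left(- \frac{1}{2}\right) \frac{319}{6} + 46\right) 14 = \left(\frac{319}{72} + 46\right) 14 = \frac{3631}{72} \cdot 14 = \frac{25417}{36}$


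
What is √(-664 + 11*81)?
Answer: √227 ≈ 15.067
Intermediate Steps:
√(-664 + 11*81) = √(-664 + 891) = √227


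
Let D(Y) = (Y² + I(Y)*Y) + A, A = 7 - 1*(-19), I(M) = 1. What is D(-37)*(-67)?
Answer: -90986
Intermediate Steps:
A = 26 (A = 7 + 19 = 26)
D(Y) = 26 + Y + Y² (D(Y) = (Y² + 1*Y) + 26 = (Y² + Y) + 26 = (Y + Y²) + 26 = 26 + Y + Y²)
D(-37)*(-67) = (26 - 37 + (-37)²)*(-67) = (26 - 37 + 1369)*(-67) = 1358*(-67) = -90986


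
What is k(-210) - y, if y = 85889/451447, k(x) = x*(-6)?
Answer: 568737331/451447 ≈ 1259.8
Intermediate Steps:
k(x) = -6*x
y = 85889/451447 (y = 85889*(1/451447) = 85889/451447 ≈ 0.19025)
k(-210) - y = -6*(-210) - 1*85889/451447 = 1260 - 85889/451447 = 568737331/451447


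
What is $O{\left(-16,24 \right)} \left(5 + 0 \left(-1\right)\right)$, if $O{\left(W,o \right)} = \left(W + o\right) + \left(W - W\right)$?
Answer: $40$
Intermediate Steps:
$O{\left(W,o \right)} = W + o$ ($O{\left(W,o \right)} = \left(W + o\right) + 0 = W + o$)
$O{\left(-16,24 \right)} \left(5 + 0 \left(-1\right)\right) = \left(-16 + 24\right) \left(5 + 0 \left(-1\right)\right) = 8 \left(5 + 0\right) = 8 \cdot 5 = 40$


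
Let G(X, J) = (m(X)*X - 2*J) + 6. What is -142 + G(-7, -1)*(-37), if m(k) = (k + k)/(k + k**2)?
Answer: -1573/3 ≈ -524.33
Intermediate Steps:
m(k) = 2*k/(k + k**2) (m(k) = (2*k)/(k + k**2) = 2*k/(k + k**2))
G(X, J) = 6 - 2*J + 2*X/(1 + X) (G(X, J) = ((2/(1 + X))*X - 2*J) + 6 = (2*X/(1 + X) - 2*J) + 6 = (-2*J + 2*X/(1 + X)) + 6 = 6 - 2*J + 2*X/(1 + X))
-142 + G(-7, -1)*(-37) = -142 + (2*(-7 + (1 - 7)*(3 - 1*(-1)))/(1 - 7))*(-37) = -142 + (2*(-7 - 6*(3 + 1))/(-6))*(-37) = -142 + (2*(-1/6)*(-7 - 6*4))*(-37) = -142 + (2*(-1/6)*(-7 - 24))*(-37) = -142 + (2*(-1/6)*(-31))*(-37) = -142 + (31/3)*(-37) = -142 - 1147/3 = -1573/3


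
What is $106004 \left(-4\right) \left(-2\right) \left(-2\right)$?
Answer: $-1696064$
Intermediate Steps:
$106004 \left(-4\right) \left(-2\right) \left(-2\right) = 106004 \cdot 8 \left(-2\right) = 106004 \left(-16\right) = -1696064$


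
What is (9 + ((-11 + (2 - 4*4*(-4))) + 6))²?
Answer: 4900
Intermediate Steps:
(9 + ((-11 + (2 - 4*4*(-4))) + 6))² = (9 + ((-11 + (2 - 16*(-4))) + 6))² = (9 + ((-11 + (2 - 1*(-64))) + 6))² = (9 + ((-11 + (2 + 64)) + 6))² = (9 + ((-11 + 66) + 6))² = (9 + (55 + 6))² = (9 + 61)² = 70² = 4900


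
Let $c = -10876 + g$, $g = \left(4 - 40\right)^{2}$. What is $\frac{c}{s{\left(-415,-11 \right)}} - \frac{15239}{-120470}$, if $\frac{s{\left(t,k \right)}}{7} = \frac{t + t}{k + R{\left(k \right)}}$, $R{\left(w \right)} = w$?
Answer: $- \frac{361453123}{9999010} \approx -36.149$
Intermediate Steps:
$s{\left(t,k \right)} = \frac{7 t}{k}$ ($s{\left(t,k \right)} = 7 \frac{t + t}{k + k} = 7 \frac{2 t}{2 k} = 7 \cdot 2 t \frac{1}{2 k} = 7 \frac{t}{k} = \frac{7 t}{k}$)
$g = 1296$ ($g = \left(-36\right)^{2} = 1296$)
$c = -9580$ ($c = -10876 + 1296 = -9580$)
$\frac{c}{s{\left(-415,-11 \right)}} - \frac{15239}{-120470} = - \frac{9580}{7 \left(-415\right) \frac{1}{-11}} - \frac{15239}{-120470} = - \frac{9580}{7 \left(-415\right) \left(- \frac{1}{11}\right)} - - \frac{2177}{17210} = - \frac{9580}{\frac{2905}{11}} + \frac{2177}{17210} = \left(-9580\right) \frac{11}{2905} + \frac{2177}{17210} = - \frac{21076}{581} + \frac{2177}{17210} = - \frac{361453123}{9999010}$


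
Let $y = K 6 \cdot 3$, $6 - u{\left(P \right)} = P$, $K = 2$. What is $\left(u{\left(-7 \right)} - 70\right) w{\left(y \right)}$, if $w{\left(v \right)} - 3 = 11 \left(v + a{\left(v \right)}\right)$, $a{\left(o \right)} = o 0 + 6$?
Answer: $-26505$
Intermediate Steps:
$u{\left(P \right)} = 6 - P$
$a{\left(o \right)} = 6$ ($a{\left(o \right)} = 0 + 6 = 6$)
$y = 36$ ($y = 2 \cdot 6 \cdot 3 = 12 \cdot 3 = 36$)
$w{\left(v \right)} = 69 + 11 v$ ($w{\left(v \right)} = 3 + 11 \left(v + 6\right) = 3 + 11 \left(6 + v\right) = 3 + \left(66 + 11 v\right) = 69 + 11 v$)
$\left(u{\left(-7 \right)} - 70\right) w{\left(y \right)} = \left(\left(6 - -7\right) - 70\right) \left(69 + 11 \cdot 36\right) = \left(\left(6 + 7\right) - 70\right) \left(69 + 396\right) = \left(13 - 70\right) 465 = \left(-57\right) 465 = -26505$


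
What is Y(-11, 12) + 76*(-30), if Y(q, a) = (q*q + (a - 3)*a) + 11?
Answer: -2040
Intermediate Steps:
Y(q, a) = 11 + q² + a*(-3 + a) (Y(q, a) = (q² + (-3 + a)*a) + 11 = (q² + a*(-3 + a)) + 11 = 11 + q² + a*(-3 + a))
Y(-11, 12) + 76*(-30) = (11 + 12² + (-11)² - 3*12) + 76*(-30) = (11 + 144 + 121 - 36) - 2280 = 240 - 2280 = -2040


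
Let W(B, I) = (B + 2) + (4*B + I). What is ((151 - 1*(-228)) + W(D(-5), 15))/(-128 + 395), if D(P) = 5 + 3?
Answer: 436/267 ≈ 1.6330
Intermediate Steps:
D(P) = 8
W(B, I) = 2 + I + 5*B (W(B, I) = (2 + B) + (I + 4*B) = 2 + I + 5*B)
((151 - 1*(-228)) + W(D(-5), 15))/(-128 + 395) = ((151 - 1*(-228)) + (2 + 15 + 5*8))/(-128 + 395) = ((151 + 228) + (2 + 15 + 40))/267 = (379 + 57)*(1/267) = 436*(1/267) = 436/267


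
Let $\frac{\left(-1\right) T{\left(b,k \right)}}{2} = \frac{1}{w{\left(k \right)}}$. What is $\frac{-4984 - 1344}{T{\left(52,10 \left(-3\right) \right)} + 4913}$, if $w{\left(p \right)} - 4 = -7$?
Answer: $- \frac{18984}{14741} \approx -1.2878$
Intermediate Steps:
$w{\left(p \right)} = -3$ ($w{\left(p \right)} = 4 - 7 = -3$)
$T{\left(b,k \right)} = \frac{2}{3}$ ($T{\left(b,k \right)} = - \frac{2}{-3} = \left(-2\right) \left(- \frac{1}{3}\right) = \frac{2}{3}$)
$\frac{-4984 - 1344}{T{\left(52,10 \left(-3\right) \right)} + 4913} = \frac{-4984 - 1344}{\frac{2}{3} + 4913} = \frac{-4984 - 1344}{\frac{14741}{3}} = \left(-6328\right) \frac{3}{14741} = - \frac{18984}{14741}$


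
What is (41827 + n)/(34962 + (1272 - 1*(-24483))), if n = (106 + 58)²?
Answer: 68723/60717 ≈ 1.1319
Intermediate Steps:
n = 26896 (n = 164² = 26896)
(41827 + n)/(34962 + (1272 - 1*(-24483))) = (41827 + 26896)/(34962 + (1272 - 1*(-24483))) = 68723/(34962 + (1272 + 24483)) = 68723/(34962 + 25755) = 68723/60717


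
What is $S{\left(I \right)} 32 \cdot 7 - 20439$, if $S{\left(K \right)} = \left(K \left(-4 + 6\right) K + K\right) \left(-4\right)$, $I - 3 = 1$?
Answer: $-52695$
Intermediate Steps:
$I = 4$ ($I = 3 + 1 = 4$)
$S{\left(K \right)} = - 8 K^{2} - 4 K$ ($S{\left(K \right)} = \left(K 2 K + K\right) \left(-4\right) = \left(2 K K + K\right) \left(-4\right) = \left(2 K^{2} + K\right) \left(-4\right) = \left(K + 2 K^{2}\right) \left(-4\right) = - 8 K^{2} - 4 K$)
$S{\left(I \right)} 32 \cdot 7 - 20439 = \left(-4\right) 4 \left(1 + 2 \cdot 4\right) 32 \cdot 7 - 20439 = \left(-4\right) 4 \left(1 + 8\right) 32 \cdot 7 - 20439 = \left(-4\right) 4 \cdot 9 \cdot 32 \cdot 7 - 20439 = \left(-144\right) 32 \cdot 7 - 20439 = \left(-4608\right) 7 - 20439 = -32256 - 20439 = -52695$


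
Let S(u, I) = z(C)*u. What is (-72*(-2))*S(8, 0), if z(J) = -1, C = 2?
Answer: -1152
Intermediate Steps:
S(u, I) = -u
(-72*(-2))*S(8, 0) = (-72*(-2))*(-1*8) = 144*(-8) = -1152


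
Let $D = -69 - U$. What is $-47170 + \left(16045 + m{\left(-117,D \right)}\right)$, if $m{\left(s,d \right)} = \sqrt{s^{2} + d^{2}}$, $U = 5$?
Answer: $-31125 + \sqrt{19165} \approx -30987.0$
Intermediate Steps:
$D = -74$ ($D = -69 - 5 = -74$)
$m{\left(s,d \right)} = \sqrt{d^{2} + s^{2}}$
$-47170 + \left(16045 + m{\left(-117,D \right)}\right) = -47170 + \left(16045 + \sqrt{\left(-74\right)^{2} + \left(-117\right)^{2}}\right) = -47170 + \left(16045 + \sqrt{5476 + 13689}\right) = -47170 + \left(16045 + \sqrt{19165}\right) = -31125 + \sqrt{19165}$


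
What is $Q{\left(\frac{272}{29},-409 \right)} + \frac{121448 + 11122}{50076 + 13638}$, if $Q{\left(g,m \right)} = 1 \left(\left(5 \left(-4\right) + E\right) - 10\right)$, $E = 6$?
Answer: $- \frac{232761}{10619} \approx -21.919$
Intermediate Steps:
$Q{\left(g,m \right)} = -24$ ($Q{\left(g,m \right)} = 1 \left(\left(5 \left(-4\right) + 6\right) - 10\right) = 1 \left(\left(-20 + 6\right) - 10\right) = 1 \left(-14 - 10\right) = 1 \left(-24\right) = -24$)
$Q{\left(\frac{272}{29},-409 \right)} + \frac{121448 + 11122}{50076 + 13638} = -24 + \frac{121448 + 11122}{50076 + 13638} = -24 + \frac{132570}{63714} = -24 + 132570 \cdot \frac{1}{63714} = -24 + \frac{22095}{10619} = - \frac{232761}{10619}$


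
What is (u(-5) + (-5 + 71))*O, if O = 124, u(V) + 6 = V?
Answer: 6820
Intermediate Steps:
u(V) = -6 + V
(u(-5) + (-5 + 71))*O = ((-6 - 5) + (-5 + 71))*124 = (-11 + 66)*124 = 55*124 = 6820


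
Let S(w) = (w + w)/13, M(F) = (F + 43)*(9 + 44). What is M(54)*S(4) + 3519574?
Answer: 45795590/13 ≈ 3.5227e+6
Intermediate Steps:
M(F) = 2279 + 53*F (M(F) = (43 + F)*53 = 2279 + 53*F)
S(w) = 2*w/13 (S(w) = (2*w)/13 = 2*w/13)
M(54)*S(4) + 3519574 = (2279 + 53*54)*((2/13)*4) + 3519574 = (2279 + 2862)*(8/13) + 3519574 = 5141*(8/13) + 3519574 = 41128/13 + 3519574 = 45795590/13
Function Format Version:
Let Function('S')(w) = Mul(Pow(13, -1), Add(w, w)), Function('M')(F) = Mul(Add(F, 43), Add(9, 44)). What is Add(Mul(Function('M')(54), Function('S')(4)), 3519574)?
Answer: Rational(45795590, 13) ≈ 3.5227e+6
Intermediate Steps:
Function('M')(F) = Add(2279, Mul(53, F)) (Function('M')(F) = Mul(Add(43, F), 53) = Add(2279, Mul(53, F)))
Function('S')(w) = Mul(Rational(2, 13), w) (Function('S')(w) = Mul(Rational(1, 13), Mul(2, w)) = Mul(Rational(2, 13), w))
Add(Mul(Function('M')(54), Function('S')(4)), 3519574) = Add(Mul(Add(2279, Mul(53, 54)), Mul(Rational(2, 13), 4)), 3519574) = Add(Mul(Add(2279, 2862), Rational(8, 13)), 3519574) = Add(Mul(5141, Rational(8, 13)), 3519574) = Add(Rational(41128, 13), 3519574) = Rational(45795590, 13)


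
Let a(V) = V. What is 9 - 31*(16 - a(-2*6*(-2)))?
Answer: 257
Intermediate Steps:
9 - 31*(16 - a(-2*6*(-2))) = 9 - 31*(16 - (-2*6)*(-2)) = 9 - 31*(16 - (-12)*(-2)) = 9 - 31*(16 - 1*24) = 9 - 31*(16 - 24) = 9 - 31*(-8) = 9 + 248 = 257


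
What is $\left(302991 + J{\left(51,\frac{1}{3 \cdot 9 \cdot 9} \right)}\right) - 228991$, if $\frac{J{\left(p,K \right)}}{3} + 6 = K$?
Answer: $\frac{5992543}{81} \approx 73982.0$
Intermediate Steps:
$J{\left(p,K \right)} = -18 + 3 K$
$\left(302991 + J{\left(51,\frac{1}{3 \cdot 9 \cdot 9} \right)}\right) - 228991 = \left(302991 - \left(18 - \frac{3}{3 \cdot 9 \cdot 9}\right)\right) - 228991 = \left(302991 - \left(18 - \frac{3}{27 \cdot 9}\right)\right) - 228991 = \left(302991 - \left(18 - \frac{3}{243}\right)\right) - 228991 = \left(302991 + \left(-18 + 3 \cdot \frac{1}{243}\right)\right) - 228991 = \left(302991 + \left(-18 + \frac{1}{81}\right)\right) - 228991 = \left(302991 - \frac{1457}{81}\right) - 228991 = \frac{24540814}{81} - 228991 = \frac{5992543}{81}$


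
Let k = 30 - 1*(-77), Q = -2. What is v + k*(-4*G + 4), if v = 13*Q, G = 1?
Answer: -26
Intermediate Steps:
k = 107 (k = 30 + 77 = 107)
v = -26 (v = 13*(-2) = -26)
v + k*(-4*G + 4) = -26 + 107*(-4*1 + 4) = -26 + 107*(-4 + 4) = -26 + 107*0 = -26 + 0 = -26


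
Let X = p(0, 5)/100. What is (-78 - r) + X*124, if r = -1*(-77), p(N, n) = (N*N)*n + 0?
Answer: -155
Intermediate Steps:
p(N, n) = n*N² (p(N, n) = N²*n + 0 = n*N² + 0 = n*N²)
r = 77
X = 0 (X = (5*0²)/100 = (5*0)*(1/100) = 0*(1/100) = 0)
(-78 - r) + X*124 = (-78 - 1*77) + 0*124 = (-78 - 77) + 0 = -155 + 0 = -155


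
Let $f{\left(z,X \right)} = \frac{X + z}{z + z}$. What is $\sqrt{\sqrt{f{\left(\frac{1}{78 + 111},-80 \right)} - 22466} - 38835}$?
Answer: $\frac{\sqrt{-155340 + 2 i \sqrt{120102}}}{2} \approx 0.43965 + 197.07 i$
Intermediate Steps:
$f{\left(z,X \right)} = \frac{X + z}{2 z}$
$\sqrt{\sqrt{f{\left(\frac{1}{78 + 111},-80 \right)} - 22466} - 38835} = \sqrt{\sqrt{\frac{-80 + \frac{1}{78 + 111}}{2 \frac{1}{78 + 111}} - 22466} - 38835} = \sqrt{\sqrt{\frac{-80 + \frac{1}{189}}{2 \cdot \frac{1}{189}} - 22466} - 38835} = \sqrt{\sqrt{\frac{\frac{1}{\frac{1}{189}} \left(-80 + \frac{1}{189}\right)}{2} - 22466} - 38835} = \sqrt{\sqrt{\frac{1}{2} \cdot 189 \left(- \frac{15119}{189}\right) - 22466} - 38835} = \sqrt{\sqrt{- \frac{15119}{2} - 22466} - 38835} = \sqrt{\sqrt{- \frac{60051}{2}} - 38835} = \sqrt{\frac{i \sqrt{120102}}{2} - 38835} = \sqrt{-38835 + \frac{i \sqrt{120102}}{2}}$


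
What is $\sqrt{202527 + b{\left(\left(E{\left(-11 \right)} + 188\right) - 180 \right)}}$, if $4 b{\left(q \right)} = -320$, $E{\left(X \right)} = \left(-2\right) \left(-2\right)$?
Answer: $\sqrt{202447} \approx 449.94$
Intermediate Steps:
$E{\left(X \right)} = 4$
$b{\left(q \right)} = -80$ ($b{\left(q \right)} = \frac{1}{4} \left(-320\right) = -80$)
$\sqrt{202527 + b{\left(\left(E{\left(-11 \right)} + 188\right) - 180 \right)}} = \sqrt{202527 - 80} = \sqrt{202447}$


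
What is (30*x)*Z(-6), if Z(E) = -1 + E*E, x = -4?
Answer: -4200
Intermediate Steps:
Z(E) = -1 + E**2
(30*x)*Z(-6) = (30*(-4))*(-1 + (-6)**2) = -120*(-1 + 36) = -120*35 = -4200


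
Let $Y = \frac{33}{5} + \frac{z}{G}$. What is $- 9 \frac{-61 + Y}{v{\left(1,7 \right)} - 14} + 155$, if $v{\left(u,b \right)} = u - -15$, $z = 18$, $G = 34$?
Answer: $\frac{67561}{170} \approx 397.42$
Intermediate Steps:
$v{\left(u,b \right)} = 15 + u$ ($v{\left(u,b \right)} = u + 15 = 15 + u$)
$Y = \frac{606}{85}$ ($Y = \frac{33}{5} + \frac{18}{34} = 33 \cdot \frac{1}{5} + 18 \cdot \frac{1}{34} = \frac{33}{5} + \frac{9}{17} = \frac{606}{85} \approx 7.1294$)
$- 9 \frac{-61 + Y}{v{\left(1,7 \right)} - 14} + 155 = - 9 \frac{-61 + \frac{606}{85}}{\left(15 + 1\right) - 14} + 155 = - 9 \left(- \frac{4579}{85 \left(16 - 14\right)}\right) + 155 = - 9 \left(- \frac{4579}{85 \cdot 2}\right) + 155 = - 9 \left(\left(- \frac{4579}{85}\right) \frac{1}{2}\right) + 155 = \left(-9\right) \left(- \frac{4579}{170}\right) + 155 = \frac{41211}{170} + 155 = \frac{67561}{170}$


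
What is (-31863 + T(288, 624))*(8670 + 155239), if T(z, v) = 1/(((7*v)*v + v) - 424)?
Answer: -14236018702623635/2725832 ≈ -5.2226e+9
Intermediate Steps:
T(z, v) = 1/(-424 + v + 7*v²) (T(z, v) = 1/((7*v² + v) - 424) = 1/((v + 7*v²) - 424) = 1/(-424 + v + 7*v²))
(-31863 + T(288, 624))*(8670 + 155239) = (-31863 + 1/(-424 + 624 + 7*624²))*(8670 + 155239) = (-31863 + 1/(-424 + 624 + 7*389376))*163909 = (-31863 + 1/(-424 + 624 + 2725632))*163909 = (-31863 + 1/2725832)*163909 = -86853185015/2725832*163909 = -14236018702623635/2725832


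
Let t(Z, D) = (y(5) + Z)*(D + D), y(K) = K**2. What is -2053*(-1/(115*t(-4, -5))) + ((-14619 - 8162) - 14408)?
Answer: -898116403/24150 ≈ -37189.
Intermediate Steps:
t(Z, D) = 2*D*(25 + Z) (t(Z, D) = (5**2 + Z)*(D + D) = (25 + Z)*(2*D) = 2*D*(25 + Z))
-2053*(-1/(115*t(-4, -5))) + ((-14619 - 8162) - 14408) = -2053*1/(1150*(25 - 4)) + ((-14619 - 8162) - 14408) = -2053/(((2*(-5)*21)*(-5))*23) + (-22781 - 14408) = -2053/(-210*(-5)*23) - 37189 = -2053/(1050*23) - 37189 = -2053/24150 - 37189 = -898116403/24150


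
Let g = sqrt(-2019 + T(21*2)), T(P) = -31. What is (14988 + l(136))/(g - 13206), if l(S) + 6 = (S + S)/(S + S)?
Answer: -98932749/87200243 - 74915*I*sqrt(82)/174400486 ≈ -1.1345 - 0.0038898*I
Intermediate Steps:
l(S) = -5 (l(S) = -6 + (S + S)/(S + S) = -6 + (2*S)/((2*S)) = -6 + (2*S)*(1/(2*S)) = -6 + 1 = -5)
g = 5*I*sqrt(82) (g = sqrt(-2019 - 31) = sqrt(-2050) = 5*I*sqrt(82) ≈ 45.277*I)
(14988 + l(136))/(g - 13206) = (14988 - 5)/(5*I*sqrt(82) - 13206) = 14983/(-13206 + 5*I*sqrt(82))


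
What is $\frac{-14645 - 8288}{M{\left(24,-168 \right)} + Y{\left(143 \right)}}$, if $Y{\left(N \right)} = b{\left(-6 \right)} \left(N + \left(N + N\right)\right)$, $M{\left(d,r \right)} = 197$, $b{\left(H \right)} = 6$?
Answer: $- \frac{1349}{163} \approx -8.2761$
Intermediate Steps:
$Y{\left(N \right)} = 18 N$ ($Y{\left(N \right)} = 6 \left(N + \left(N + N\right)\right) = 6 \left(N + 2 N\right) = 6 \cdot 3 N = 18 N$)
$\frac{-14645 - 8288}{M{\left(24,-168 \right)} + Y{\left(143 \right)}} = \frac{-14645 - 8288}{197 + 18 \cdot 143} = - \frac{22933}{197 + 2574} = - \frac{22933}{2771} = \left(-22933\right) \frac{1}{2771} = - \frac{1349}{163}$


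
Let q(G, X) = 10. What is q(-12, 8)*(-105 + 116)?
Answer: 110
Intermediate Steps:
q(-12, 8)*(-105 + 116) = 10*(-105 + 116) = 10*11 = 110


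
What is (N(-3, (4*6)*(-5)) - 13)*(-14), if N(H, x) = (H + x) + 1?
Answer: 1890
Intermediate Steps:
N(H, x) = 1 + H + x
(N(-3, (4*6)*(-5)) - 13)*(-14) = ((1 - 3 + (4*6)*(-5)) - 13)*(-14) = ((1 - 3 + 24*(-5)) - 13)*(-14) = ((1 - 3 - 120) - 13)*(-14) = (-122 - 13)*(-14) = -135*(-14) = 1890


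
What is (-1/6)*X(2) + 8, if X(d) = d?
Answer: 23/3 ≈ 7.6667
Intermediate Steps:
(-1/6)*X(2) + 8 = -1/6*2 + 8 = -1*⅙*2 + 8 = -⅙*2 + 8 = -⅓ + 8 = 23/3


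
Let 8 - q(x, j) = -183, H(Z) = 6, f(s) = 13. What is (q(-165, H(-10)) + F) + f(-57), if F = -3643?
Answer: -3439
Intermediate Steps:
q(x, j) = 191 (q(x, j) = 8 - 1*(-183) = 8 + 183 = 191)
(q(-165, H(-10)) + F) + f(-57) = (191 - 3643) + 13 = -3452 + 13 = -3439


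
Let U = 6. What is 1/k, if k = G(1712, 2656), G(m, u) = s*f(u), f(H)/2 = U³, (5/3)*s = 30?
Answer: 1/7776 ≈ 0.00012860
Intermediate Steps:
s = 18 (s = (⅗)*30 = 18)
f(H) = 432 (f(H) = 2*6³ = 2*216 = 432)
G(m, u) = 7776 (G(m, u) = 18*432 = 7776)
k = 7776
1/k = 1/7776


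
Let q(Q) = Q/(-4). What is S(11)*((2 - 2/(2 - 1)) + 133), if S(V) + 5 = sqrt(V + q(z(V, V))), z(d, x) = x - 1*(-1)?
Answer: -665 + 266*sqrt(2) ≈ -288.82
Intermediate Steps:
z(d, x) = 1 + x (z(d, x) = x + 1 = 1 + x)
q(Q) = -Q/4 (q(Q) = Q*(-1/4) = -Q/4)
S(V) = -5 + sqrt(-1/4 + 3*V/4) (S(V) = -5 + sqrt(V - (1 + V)/4) = -5 + sqrt(V + (-1/4 - V/4)) = -5 + sqrt(-1/4 + 3*V/4))
S(11)*((2 - 2/(2 - 1)) + 133) = (-5 + sqrt(-1 + 3*11)/2)*((2 - 2/(2 - 1)) + 133) = (-5 + sqrt(-1 + 33)/2)*((2 - 2/1) + 133) = (-5 + sqrt(32)/2)*((2 + 1*(-2)) + 133) = (-5 + (4*sqrt(2))/2)*((2 - 2) + 133) = (-5 + 2*sqrt(2))*(0 + 133) = (-5 + 2*sqrt(2))*133 = -665 + 266*sqrt(2)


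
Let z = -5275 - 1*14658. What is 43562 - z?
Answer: 63495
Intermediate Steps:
z = -19933 (z = -5275 - 14658 = -19933)
43562 - z = 43562 - 1*(-19933) = 43562 + 19933 = 63495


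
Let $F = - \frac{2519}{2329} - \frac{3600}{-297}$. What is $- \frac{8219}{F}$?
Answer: $- \frac{631687683}{848473} \approx -744.5$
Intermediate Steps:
$F = \frac{848473}{76857}$ ($F = \left(-2519\right) \frac{1}{2329} - - \frac{400}{33} = - \frac{2519}{2329} + \frac{400}{33} = \frac{848473}{76857} \approx 11.04$)
$- \frac{8219}{F} = - \frac{8219}{\frac{848473}{76857}} = \left(-8219\right) \frac{76857}{848473} = - \frac{631687683}{848473}$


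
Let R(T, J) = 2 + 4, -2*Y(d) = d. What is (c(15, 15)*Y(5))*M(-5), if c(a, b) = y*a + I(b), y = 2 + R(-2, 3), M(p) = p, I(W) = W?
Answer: 3375/2 ≈ 1687.5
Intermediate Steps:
Y(d) = -d/2
R(T, J) = 6
y = 8 (y = 2 + 6 = 8)
c(a, b) = b + 8*a (c(a, b) = 8*a + b = b + 8*a)
(c(15, 15)*Y(5))*M(-5) = ((15 + 8*15)*(-1/2*5))*(-5) = ((15 + 120)*(-5/2))*(-5) = (135*(-5/2))*(-5) = -675/2*(-5) = 3375/2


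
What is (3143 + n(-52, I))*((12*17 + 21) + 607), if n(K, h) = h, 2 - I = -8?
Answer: 2623296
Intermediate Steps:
I = 10 (I = 2 - 1*(-8) = 2 + 8 = 10)
(3143 + n(-52, I))*((12*17 + 21) + 607) = (3143 + 10)*((12*17 + 21) + 607) = 3153*((204 + 21) + 607) = 3153*(225 + 607) = 3153*832 = 2623296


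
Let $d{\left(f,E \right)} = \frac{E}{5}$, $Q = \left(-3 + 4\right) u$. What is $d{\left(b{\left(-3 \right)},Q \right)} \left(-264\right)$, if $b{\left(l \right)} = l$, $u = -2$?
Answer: $\frac{528}{5} \approx 105.6$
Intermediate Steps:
$Q = -2$ ($Q = \left(-3 + 4\right) \left(-2\right) = 1 \left(-2\right) = -2$)
$d{\left(f,E \right)} = \frac{E}{5}$ ($d{\left(f,E \right)} = E \frac{1}{5} = \frac{E}{5}$)
$d{\left(b{\left(-3 \right)},Q \right)} \left(-264\right) = \frac{1}{5} \left(-2\right) \left(-264\right) = \left(- \frac{2}{5}\right) \left(-264\right) = \frac{528}{5}$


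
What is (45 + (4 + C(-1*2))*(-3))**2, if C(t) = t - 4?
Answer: 2601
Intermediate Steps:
C(t) = -4 + t
(45 + (4 + C(-1*2))*(-3))**2 = (45 + (4 + (-4 - 1*2))*(-3))**2 = (45 + (4 + (-4 - 2))*(-3))**2 = (45 + (4 - 6)*(-3))**2 = (45 - 2*(-3))**2 = (45 + 6)**2 = 51**2 = 2601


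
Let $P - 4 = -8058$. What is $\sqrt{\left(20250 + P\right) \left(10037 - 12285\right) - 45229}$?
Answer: $i \sqrt{27461837} \approx 5240.4 i$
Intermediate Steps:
$P = -8054$ ($P = 4 - 8058 = -8054$)
$\sqrt{\left(20250 + P\right) \left(10037 - 12285\right) - 45229} = \sqrt{\left(20250 - 8054\right) \left(10037 - 12285\right) - 45229} = \sqrt{12196 \left(-2248\right) - 45229} = \sqrt{-27416608 - 45229} = \sqrt{-27461837} = i \sqrt{27461837}$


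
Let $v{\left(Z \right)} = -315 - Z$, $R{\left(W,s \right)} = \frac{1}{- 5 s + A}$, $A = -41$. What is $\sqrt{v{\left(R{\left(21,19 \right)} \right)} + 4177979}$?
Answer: $\frac{3 \sqrt{2146390930}}{68} \approx 2043.9$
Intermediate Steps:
$R{\left(W,s \right)} = \frac{1}{-41 - 5 s}$ ($R{\left(W,s \right)} = \frac{1}{- 5 s - 41} = \frac{1}{-41 - 5 s}$)
$\sqrt{v{\left(R{\left(21,19 \right)} \right)} + 4177979} = \sqrt{\left(-315 - - \frac{1}{41 + 5 \cdot 19}\right) + 4177979} = \sqrt{\left(-315 - - \frac{1}{41 + 95}\right) + 4177979} = \sqrt{\left(-315 - - \frac{1}{136}\right) + 4177979} = \sqrt{\left(-315 + \frac{1}{136}\right) + 4177979} = \sqrt{- \frac{42839}{136} + 4177979} = \sqrt{\frac{568162305}{136}} = \frac{3 \sqrt{2146390930}}{68}$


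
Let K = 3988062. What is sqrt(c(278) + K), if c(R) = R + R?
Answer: sqrt(3988618) ≈ 1997.2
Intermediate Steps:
c(R) = 2*R
sqrt(c(278) + K) = sqrt(2*278 + 3988062) = sqrt(556 + 3988062) = sqrt(3988618)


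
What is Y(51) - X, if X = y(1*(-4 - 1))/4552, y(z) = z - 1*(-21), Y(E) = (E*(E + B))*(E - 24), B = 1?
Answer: 40742674/569 ≈ 71604.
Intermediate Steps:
Y(E) = E*(1 + E)*(-24 + E) (Y(E) = (E*(E + 1))*(E - 24) = (E*(1 + E))*(-24 + E) = E*(1 + E)*(-24 + E))
y(z) = 21 + z (y(z) = z + 21 = 21 + z)
X = 2/569 (X = (21 + 1*(-4 - 1))/4552 = (21 + 1*(-5))*(1/4552) = (21 - 5)*(1/4552) = 16*(1/4552) = 2/569 ≈ 0.0035149)
Y(51) - X = 51*(-24 + 51² - 23*51) - 1*2/569 = 51*(-24 + 2601 - 1173) - 2/569 = 51*1404 - 2/569 = 71604 - 2/569 = 40742674/569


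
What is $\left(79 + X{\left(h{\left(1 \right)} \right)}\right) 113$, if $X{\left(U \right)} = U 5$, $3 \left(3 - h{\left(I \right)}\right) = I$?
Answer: $\frac{31301}{3} \approx 10434.0$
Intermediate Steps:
$h{\left(I \right)} = 3 - \frac{I}{3}$
$X{\left(U \right)} = 5 U$
$\left(79 + X{\left(h{\left(1 \right)} \right)}\right) 113 = \left(79 + 5 \left(3 - \frac{1}{3}\right)\right) 113 = \left(79 + 5 \cdot \frac{8}{3}\right) 113 = \left(79 + \frac{40}{3}\right) 113 = \frac{277}{3} \cdot 113 = \frac{31301}{3}$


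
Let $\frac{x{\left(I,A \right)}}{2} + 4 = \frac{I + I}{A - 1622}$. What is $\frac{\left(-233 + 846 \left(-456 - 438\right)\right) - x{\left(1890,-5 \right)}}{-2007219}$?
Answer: $\frac{410299221}{1088581771} \approx 0.37691$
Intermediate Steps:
$x{\left(I,A \right)} = -8 + \frac{4 I}{-1622 + A}$ ($x{\left(I,A \right)} = -8 + 2 \frac{I + I}{A - 1622} = -8 + 2 \frac{2 I}{-1622 + A} = -8 + \frac{4 I}{-1622 + A}$)
$\frac{\left(-233 + 846 \left(-456 - 438\right)\right) - x{\left(1890,-5 \right)}}{-2007219} = \frac{\left(-233 + 846 \left(-456 - 438\right)\right) - \frac{4 \left(3244 + 1890 - -10\right)}{-1622 - 5}}{-2007219} = \left(\left(-233 + 846 \left(-456 - 438\right)\right) - \frac{4 \left(3244 + 1890 + 10\right)}{-1627}\right) \left(- \frac{1}{2007219}\right) = \left(\left(-233 + 846 \left(-894\right)\right) - 4 \left(- \frac{1}{1627}\right) 5144\right) \left(- \frac{1}{2007219}\right) = \left(\left(-233 - 756324\right) - - \frac{20576}{1627}\right) \left(- \frac{1}{2007219}\right) = \left(-756557 + \frac{20576}{1627}\right) \left(- \frac{1}{2007219}\right) = \left(- \frac{1230897663}{1627}\right) \left(- \frac{1}{2007219}\right) = \frac{410299221}{1088581771}$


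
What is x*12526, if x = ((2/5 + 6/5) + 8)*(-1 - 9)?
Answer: -1202496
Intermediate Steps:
x = -96 (x = ((2*(⅕) + 6*(⅕)) + 8)*(-10) = ((⅖ + 6/5) + 8)*(-10) = (8/5 + 8)*(-10) = (48/5)*(-10) = -96)
x*12526 = -96*12526 = -1202496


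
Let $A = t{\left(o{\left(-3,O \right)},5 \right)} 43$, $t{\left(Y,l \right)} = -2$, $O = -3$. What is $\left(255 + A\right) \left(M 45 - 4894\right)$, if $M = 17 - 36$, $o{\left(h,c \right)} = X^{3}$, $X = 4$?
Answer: $-971581$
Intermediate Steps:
$o{\left(h,c \right)} = 64$ ($o{\left(h,c \right)} = 4^{3} = 64$)
$M = -19$ ($M = 17 - 36 = -19$)
$A = -86$ ($A = \left(-2\right) 43 = -86$)
$\left(255 + A\right) \left(M 45 - 4894\right) = \left(255 - 86\right) \left(\left(-19\right) 45 - 4894\right) = 169 \left(-855 - 4894\right) = 169 \left(-5749\right) = -971581$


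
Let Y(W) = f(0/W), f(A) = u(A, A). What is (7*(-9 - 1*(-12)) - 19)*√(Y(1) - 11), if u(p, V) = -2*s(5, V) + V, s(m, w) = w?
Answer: 2*I*√11 ≈ 6.6332*I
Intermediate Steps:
u(p, V) = -V (u(p, V) = -2*V + V = -V)
f(A) = -A
Y(W) = 0 (Y(W) = -0/W = -1*0 = 0)
(7*(-9 - 1*(-12)) - 19)*√(Y(1) - 11) = (7*(-9 - 1*(-12)) - 19)*√(0 - 11) = (7*(-9 + 12) - 19)*√(-11) = (7*3 - 19)*(I*√11) = (21 - 19)*(I*√11) = 2*(I*√11) = 2*I*√11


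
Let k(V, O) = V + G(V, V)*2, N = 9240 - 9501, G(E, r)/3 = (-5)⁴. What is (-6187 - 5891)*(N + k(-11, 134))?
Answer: -42007284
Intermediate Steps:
G(E, r) = 1875 (G(E, r) = 3*(-5)⁴ = 3*625 = 1875)
N = -261
k(V, O) = 3750 + V (k(V, O) = V + 1875*2 = V + 3750 = 3750 + V)
(-6187 - 5891)*(N + k(-11, 134)) = (-6187 - 5891)*(-261 + (3750 - 11)) = -12078*(-261 + 3739) = -12078*3478 = -42007284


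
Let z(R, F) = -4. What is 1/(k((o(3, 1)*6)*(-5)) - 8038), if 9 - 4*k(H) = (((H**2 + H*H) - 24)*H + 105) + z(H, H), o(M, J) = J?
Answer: 1/5259 ≈ 0.00019015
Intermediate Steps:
k(H) = -23 - H*(-24 + 2*H**2)/4 (k(H) = 9/4 - ((((H**2 + H*H) - 24)*H + 105) - 4)/4 = 9/4 - ((((H**2 + H**2) - 24)*H + 105) - 4)/4 = 9/4 - (((2*H**2 - 24)*H + 105) - 4)/4 = 9/4 - (((-24 + 2*H**2)*H + 105) - 4)/4 = 9/4 - ((H*(-24 + 2*H**2) + 105) - 4)/4 = 9/4 - ((105 + H*(-24 + 2*H**2)) - 4)/4 = 9/4 - (101 + H*(-24 + 2*H**2))/4 = 9/4 + (-101/4 - H*(-24 + 2*H**2)/4) = -23 - H*(-24 + 2*H**2)/4)
1/(k((o(3, 1)*6)*(-5)) - 8038) = 1/((-23 + 6*((1*6)*(-5)) - ((1*6)*(-5))**3/2) - 8038) = 1/((-23 + 6*(6*(-5)) - (6*(-5))**3/2) - 8038) = 1/((-23 + 6*(-30) - 1/2*(-30)**3) - 8038) = 1/((-23 - 180 - 1/2*(-27000)) - 8038) = 1/((-23 - 180 + 13500) - 8038) = 1/(13297 - 8038) = 1/5259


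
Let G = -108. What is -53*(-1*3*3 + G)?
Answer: 6201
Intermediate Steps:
-53*(-1*3*3 + G) = -53*(-1*3*3 - 108) = -53*(-3*3 - 108) = -53*(-9 - 108) = -53*(-117) = 6201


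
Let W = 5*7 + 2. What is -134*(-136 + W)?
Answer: 13266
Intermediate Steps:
W = 37 (W = 35 + 2 = 37)
-134*(-136 + W) = -134*(-136 + 37) = -134*(-99) = 13266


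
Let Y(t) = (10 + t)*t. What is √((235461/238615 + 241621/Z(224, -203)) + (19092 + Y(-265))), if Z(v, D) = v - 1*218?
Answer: √260189735406229590/1431690 ≈ 356.28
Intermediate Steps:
Z(v, D) = -218 + v (Z(v, D) = v - 218 = -218 + v)
Y(t) = t*(10 + t)
√((235461/238615 + 241621/Z(224, -203)) + (19092 + Y(-265))) = √((235461/238615 + 241621/(-218 + 224)) + (19092 - 265*(10 - 265))) = √((235461*(1/238615) + 241621/6) + (19092 - 265*(-255))) = √((235461/238615 + 241621*(⅙)) + (19092 + 67575)) = √((235461/238615 + 241621/6) + 86667) = √(57655807681/1431690 + 86667) = √(181736084911/1431690) = √260189735406229590/1431690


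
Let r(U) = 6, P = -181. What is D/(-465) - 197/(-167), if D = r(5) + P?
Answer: 24166/15531 ≈ 1.5560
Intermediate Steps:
D = -175 (D = 6 - 181 = -175)
D/(-465) - 197/(-167) = -175/(-465) - 197/(-167) = -175*(-1/465) - 197*(-1/167) = 35/93 + 197/167 = 24166/15531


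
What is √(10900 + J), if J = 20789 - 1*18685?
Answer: 2*√3251 ≈ 114.04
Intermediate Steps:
J = 2104 (J = 20789 - 18685 = 2104)
√(10900 + J) = √(10900 + 2104) = √13004 = 2*√3251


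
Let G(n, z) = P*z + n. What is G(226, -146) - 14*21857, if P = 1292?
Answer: -494404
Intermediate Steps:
G(n, z) = n + 1292*z (G(n, z) = 1292*z + n = n + 1292*z)
G(226, -146) - 14*21857 = (226 + 1292*(-146)) - 14*21857 = (226 - 188632) - 1*305998 = -188406 - 305998 = -494404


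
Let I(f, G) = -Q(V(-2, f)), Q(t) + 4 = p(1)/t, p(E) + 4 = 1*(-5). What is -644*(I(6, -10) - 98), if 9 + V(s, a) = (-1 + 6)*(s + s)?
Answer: 1761340/29 ≈ 60736.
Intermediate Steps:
p(E) = -9 (p(E) = -4 + 1*(-5) = -4 - 5 = -9)
V(s, a) = -9 + 10*s (V(s, a) = -9 + (-1 + 6)*(s + s) = -9 + 5*(2*s) = -9 + 10*s)
Q(t) = -4 - 9/t
I(f, G) = 107/29 (I(f, G) = -(-4 - 9/(-9 + 10*(-2))) = -(-4 - 9/(-9 - 20)) = -(-4 - 9/(-29)) = -(-4 - 9*(-1/29)) = -(-4 + 9/29) = -1*(-107/29) = 107/29)
-644*(I(6, -10) - 98) = -644*(107/29 - 98) = -644*(-2735/29) = 1761340/29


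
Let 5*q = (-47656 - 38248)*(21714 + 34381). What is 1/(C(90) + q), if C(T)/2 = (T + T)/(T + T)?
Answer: -1/963756974 ≈ -1.0376e-9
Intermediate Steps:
C(T) = 2 (C(T) = 2*((T + T)/(T + T)) = 2*((2*T)/((2*T))) = 2*((2*T)*(1/(2*T))) = 2*1 = 2)
q = -963756976 (q = ((-47656 - 38248)*(21714 + 34381))/5 = (-85904*56095)/5 = (1/5)*(-4818784880) = -963756976)
1/(C(90) + q) = 1/(2 - 963756976) = 1/(-963756974) = -1/963756974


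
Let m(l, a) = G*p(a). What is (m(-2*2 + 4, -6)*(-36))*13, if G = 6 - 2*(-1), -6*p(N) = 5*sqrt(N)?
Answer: 3120*I*sqrt(6) ≈ 7642.4*I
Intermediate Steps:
p(N) = -5*sqrt(N)/6
G = 8 (G = 6 + 2 = 8)
m(l, a) = -20*sqrt(a)/3 (m(l, a) = 8*(-5*sqrt(a)/6) = -20*sqrt(a)/3)
(m(-2*2 + 4, -6)*(-36))*13 = (-20*I*sqrt(6)/3*(-36))*13 = (240*I*sqrt(6))*13 = 3120*I*sqrt(6)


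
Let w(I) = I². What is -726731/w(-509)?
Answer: -726731/259081 ≈ -2.8050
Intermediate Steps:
-726731/w(-509) = -726731/((-509)²) = -726731/259081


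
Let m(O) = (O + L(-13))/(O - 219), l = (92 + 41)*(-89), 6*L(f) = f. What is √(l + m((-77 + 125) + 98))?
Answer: I*√2271235422/438 ≈ 108.81*I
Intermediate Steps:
L(f) = f/6
l = -11837 (l = 133*(-89) = -11837)
m(O) = (-13/6 + O)/(-219 + O) (m(O) = (O + (⅙)*(-13))/(O - 219) = (O - 13/6)/(-219 + O) = (-13/6 + O)/(-219 + O))
√(l + m((-77 + 125) + 98)) = √(-11837 + (-13/6 + ((-77 + 125) + 98))/(-219 + ((-77 + 125) + 98))) = √(-11837 + (-13/6 + (48 + 98))/(-219 + (48 + 98))) = √(-11837 + (-13/6 + 146)/(-219 + 146)) = √(-11837 + (863/6)/(-73)) = √(-11837 - 1/73*863/6) = √(-11837 - 863/438) = √(-5185469/438) = I*√2271235422/438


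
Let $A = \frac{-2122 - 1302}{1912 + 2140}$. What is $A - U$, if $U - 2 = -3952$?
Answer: $\frac{4000494}{1013} \approx 3949.2$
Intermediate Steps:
$A = - \frac{856}{1013}$ ($A = - \frac{3424}{4052} = \left(-3424\right) \frac{1}{4052} = - \frac{856}{1013} \approx -0.84501$)
$U = -3950$ ($U = 2 - 3952 = -3950$)
$A - U = - \frac{856}{1013} - -3950 = - \frac{856}{1013} + 3950 = \frac{4000494}{1013}$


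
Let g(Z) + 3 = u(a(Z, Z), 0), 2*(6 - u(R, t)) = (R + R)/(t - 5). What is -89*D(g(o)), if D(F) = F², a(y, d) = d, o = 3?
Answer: -28836/25 ≈ -1153.4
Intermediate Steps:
u(R, t) = 6 - R/(-5 + t) (u(R, t) = 6 - (R + R)/(2*(t - 5)) = 6 - 2*R/(2*(-5 + t)) = 6 - R/(-5 + t))
g(Z) = 3 + Z/5 (g(Z) = -3 + (-30 - Z + 6*0)/(-5 + 0) = -3 + (-30 - Z + 0)/(-5) = -3 - (-30 - Z)/5 = -3 + (6 + Z/5) = 3 + Z/5)
-89*D(g(o)) = -89*(3 + (⅕)*3)² = -89*(3 + ⅗)² = -89*(18/5)² = -89*324/25 = -28836/25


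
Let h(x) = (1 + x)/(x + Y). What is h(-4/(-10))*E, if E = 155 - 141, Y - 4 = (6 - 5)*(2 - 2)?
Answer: 49/11 ≈ 4.4545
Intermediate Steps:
Y = 4 (Y = 4 + (6 - 5)*(2 - 2) = 4 + 1*0 = 4 + 0 = 4)
h(x) = (1 + x)/(4 + x) (h(x) = (1 + x)/(x + 4) = (1 + x)/(4 + x))
E = 14
h(-4/(-10))*E = ((1 - 4/(-10))/(4 - 4/(-10)))*14 = ((1 - 4*(-⅒))/(4 - 4*(-⅒)))*14 = ((1 + ⅖)/(4 + ⅖))*14 = ((7/5)/(22/5))*14 = ((5/22)*(7/5))*14 = (7/22)*14 = 49/11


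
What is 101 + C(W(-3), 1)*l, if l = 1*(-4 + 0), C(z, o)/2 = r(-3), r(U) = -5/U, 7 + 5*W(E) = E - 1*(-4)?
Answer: 263/3 ≈ 87.667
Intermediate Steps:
W(E) = -⅗ + E/5 (W(E) = -7/5 + (E - 1*(-4))/5 = -7/5 + (E + 4)/5 = -7/5 + (4 + E)/5 = -7/5 + (⅘ + E/5) = -⅗ + E/5)
C(z, o) = 10/3 (C(z, o) = 2*(-5/(-3)) = 2*(-5*(-⅓)) = 2*(5/3) = 10/3)
l = -4 (l = 1*(-4) = -4)
101 + C(W(-3), 1)*l = 101 + (10/3)*(-4) = 101 - 40/3 = 263/3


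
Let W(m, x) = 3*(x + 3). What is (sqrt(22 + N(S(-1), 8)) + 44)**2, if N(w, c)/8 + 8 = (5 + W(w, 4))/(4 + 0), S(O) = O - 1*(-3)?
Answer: (44 + sqrt(10))**2 ≈ 2224.3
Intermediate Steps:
W(m, x) = 9 + 3*x (W(m, x) = 3*(3 + x) = 9 + 3*x)
S(O) = 3 + O (S(O) = O + 3 = 3 + O)
N(w, c) = -12 (N(w, c) = -64 + 8*((5 + (9 + 3*4))/(4 + 0)) = -64 + 8*((5 + (9 + 12))/4) = -64 + 8*((5 + 21)*(1/4)) = -64 + 8*(26*(1/4)) = -64 + 8*(13/2) = -64 + 52 = -12)
(sqrt(22 + N(S(-1), 8)) + 44)**2 = (sqrt(22 - 12) + 44)**2 = (sqrt(10) + 44)**2 = (44 + sqrt(10))**2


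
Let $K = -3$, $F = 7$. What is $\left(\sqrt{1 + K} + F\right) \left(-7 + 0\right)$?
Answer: $-49 - 7 i \sqrt{2} \approx -49.0 - 9.8995 i$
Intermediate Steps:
$\left(\sqrt{1 + K} + F\right) \left(-7 + 0\right) = \left(\sqrt{1 - 3} + 7\right) \left(-7 + 0\right) = \left(\sqrt{-2} + 7\right) \left(-7\right) = \left(i \sqrt{2} + 7\right) \left(-7\right) = \left(7 + i \sqrt{2}\right) \left(-7\right) = -49 - 7 i \sqrt{2}$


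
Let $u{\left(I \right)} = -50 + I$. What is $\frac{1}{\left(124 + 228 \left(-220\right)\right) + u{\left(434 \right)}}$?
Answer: $- \frac{1}{49652} \approx -2.014 \cdot 10^{-5}$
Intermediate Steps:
$\frac{1}{\left(124 + 228 \left(-220\right)\right) + u{\left(434 \right)}} = \frac{1}{\left(124 + 228 \left(-220\right)\right) + \left(-50 + 434\right)} = \frac{1}{\left(124 - 50160\right) + 384} = \frac{1}{-50036 + 384} = \frac{1}{-49652} = - \frac{1}{49652}$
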